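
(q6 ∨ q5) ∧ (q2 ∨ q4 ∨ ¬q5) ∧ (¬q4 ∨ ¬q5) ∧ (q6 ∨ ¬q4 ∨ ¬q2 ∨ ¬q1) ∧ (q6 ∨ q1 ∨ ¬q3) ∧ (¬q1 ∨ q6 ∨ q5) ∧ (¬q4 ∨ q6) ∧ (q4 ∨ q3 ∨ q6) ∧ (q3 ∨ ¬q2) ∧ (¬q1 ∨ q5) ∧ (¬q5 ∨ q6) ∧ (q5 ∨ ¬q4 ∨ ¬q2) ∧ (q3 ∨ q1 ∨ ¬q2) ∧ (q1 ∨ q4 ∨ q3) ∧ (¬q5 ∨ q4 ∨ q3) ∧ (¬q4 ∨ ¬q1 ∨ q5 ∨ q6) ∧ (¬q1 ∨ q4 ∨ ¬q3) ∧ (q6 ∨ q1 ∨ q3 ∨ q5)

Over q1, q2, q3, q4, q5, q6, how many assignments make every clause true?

5

There are 2^6 = 64 truth assignments over (q1, q2, q3, q4, q5, q6).
Split on q6. With q6 = True, the clauses containing q6 are satisfied and ¬q6 drops from the rest; 5 of the 2^5 = 32 assignments to the other variables satisfy what remains.
With q6 = False, by the same count on the reduced clause set, 0 assignments work.
Total: 5 + 0 = 5.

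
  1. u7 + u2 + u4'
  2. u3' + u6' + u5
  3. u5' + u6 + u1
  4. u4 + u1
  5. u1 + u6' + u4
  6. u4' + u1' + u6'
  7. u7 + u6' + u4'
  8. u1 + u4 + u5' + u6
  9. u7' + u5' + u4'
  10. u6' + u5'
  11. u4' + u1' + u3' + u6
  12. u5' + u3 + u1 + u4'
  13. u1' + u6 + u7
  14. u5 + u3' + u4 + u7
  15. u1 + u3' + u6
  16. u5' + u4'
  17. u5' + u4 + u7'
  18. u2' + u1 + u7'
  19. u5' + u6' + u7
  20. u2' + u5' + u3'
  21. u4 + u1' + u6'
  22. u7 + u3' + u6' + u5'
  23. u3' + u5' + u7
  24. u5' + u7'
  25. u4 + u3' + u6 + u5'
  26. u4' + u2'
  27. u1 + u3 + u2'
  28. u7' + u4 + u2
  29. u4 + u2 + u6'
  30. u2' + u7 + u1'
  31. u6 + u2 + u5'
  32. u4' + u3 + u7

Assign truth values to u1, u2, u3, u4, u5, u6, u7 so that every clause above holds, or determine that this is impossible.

Try u4 = 1.
From the singleton clause (u5'), u5 = 0.
From the singleton clause (u2'), u2 = 0.
From the singleton clause (u7), u7 = 1.
Try u3 = 0.
Try u1 = 0.
Every clause is now satisfied; u6 is unconstrained.

u1: 0,  u2: 0,  u3: 0,  u4: 1,  u5: 0,  u6: 1,  u7: 1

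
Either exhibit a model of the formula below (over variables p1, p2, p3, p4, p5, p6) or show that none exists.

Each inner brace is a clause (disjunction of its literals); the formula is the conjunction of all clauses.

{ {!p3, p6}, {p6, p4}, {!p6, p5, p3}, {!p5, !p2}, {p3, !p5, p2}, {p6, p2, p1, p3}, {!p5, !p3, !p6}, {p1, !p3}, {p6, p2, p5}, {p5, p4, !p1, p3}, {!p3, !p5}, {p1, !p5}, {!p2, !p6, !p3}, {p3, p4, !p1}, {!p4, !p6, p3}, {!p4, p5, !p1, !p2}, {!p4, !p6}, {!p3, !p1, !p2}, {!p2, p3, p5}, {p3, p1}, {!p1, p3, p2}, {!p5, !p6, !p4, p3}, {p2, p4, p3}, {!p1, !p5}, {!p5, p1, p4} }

p1 ↦ true,  p2 ↦ false,  p3 ↦ true,  p4 ↦ false,  p5 ↦ false,  p6 ↦ true

Try p3 = true.
(p6) alone gives p6 = true.
(!p5) alone gives p5 = false.
(p1) alone gives p1 = true.
(!p2) alone gives p2 = false.
(!p4) alone gives p4 = false.
Every clause now holds.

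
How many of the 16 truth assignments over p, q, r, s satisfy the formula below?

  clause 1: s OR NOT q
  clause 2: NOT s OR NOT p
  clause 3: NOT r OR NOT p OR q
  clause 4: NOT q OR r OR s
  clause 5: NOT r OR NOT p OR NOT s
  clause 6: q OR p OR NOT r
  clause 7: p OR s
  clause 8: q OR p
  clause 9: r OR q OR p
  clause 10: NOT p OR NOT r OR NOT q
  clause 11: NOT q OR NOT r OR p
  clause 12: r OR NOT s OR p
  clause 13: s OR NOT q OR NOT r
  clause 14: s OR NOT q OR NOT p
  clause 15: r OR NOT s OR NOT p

There are 2^4 = 16 truth assignments over (p, q, r, s).
Check each against the 15 clauses (columns in the order p, q, r, s):
  F F F F  ✗ fails (p OR s)
  F F F T  ✗ fails (q OR p)
  F F T F  ✗ fails (q OR p OR NOT r)
  F F T T  ✗ fails (q OR p OR NOT r)
  F T F F  ✗ fails (s OR NOT q)
  F T F T  ✗ fails (r OR NOT s OR p)
  F T T F  ✗ fails (s OR NOT q)
  F T T T  ✗ fails (NOT q OR NOT r OR p)
  T F F F  ✓ satisfies all
  T F F T  ✗ fails (NOT s OR NOT p)
  T F T F  ✗ fails (NOT r OR NOT p OR q)
  T F T T  ✗ fails (NOT s OR NOT p)
  T T F F  ✗ fails (s OR NOT q)
  T T F T  ✗ fails (NOT s OR NOT p)
  T T T F  ✗ fails (s OR NOT q)
  T T T T  ✗ fails (NOT s OR NOT p)
1 of the 16 rows is a model.

1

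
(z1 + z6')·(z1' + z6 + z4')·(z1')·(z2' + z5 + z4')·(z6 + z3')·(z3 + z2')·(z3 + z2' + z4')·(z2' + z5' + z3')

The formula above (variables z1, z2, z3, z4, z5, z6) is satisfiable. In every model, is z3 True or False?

False

Suppose z3 = 1.
The clause (z1') is unit, so z1 = 0.
The clause (z6') is unit, so z6 = 0.
That conflicts with the unit clause (z6).
So every satisfying assignment has z3 = False.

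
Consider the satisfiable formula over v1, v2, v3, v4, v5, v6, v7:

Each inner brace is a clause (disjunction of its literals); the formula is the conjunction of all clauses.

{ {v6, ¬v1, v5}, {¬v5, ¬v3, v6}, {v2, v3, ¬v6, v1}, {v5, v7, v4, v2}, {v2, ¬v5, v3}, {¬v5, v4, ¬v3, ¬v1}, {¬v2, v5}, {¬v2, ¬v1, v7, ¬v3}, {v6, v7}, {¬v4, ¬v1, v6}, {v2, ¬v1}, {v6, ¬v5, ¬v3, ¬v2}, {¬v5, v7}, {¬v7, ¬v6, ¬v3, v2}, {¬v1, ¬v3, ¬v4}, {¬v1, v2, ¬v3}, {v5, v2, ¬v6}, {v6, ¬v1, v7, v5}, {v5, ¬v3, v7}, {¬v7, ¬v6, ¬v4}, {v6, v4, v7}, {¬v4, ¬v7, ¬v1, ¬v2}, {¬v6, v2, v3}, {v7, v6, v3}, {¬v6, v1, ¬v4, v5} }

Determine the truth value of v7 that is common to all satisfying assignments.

True

Suppose v7 = False.
The clause (v6) is unit, so v6 = True.
The clause (¬v5) is unit, so v5 = False.
The clause (¬v2) is unit, so v2 = False.
That conflicts with the unit clause (v2).
So every satisfying assignment has v7 = True.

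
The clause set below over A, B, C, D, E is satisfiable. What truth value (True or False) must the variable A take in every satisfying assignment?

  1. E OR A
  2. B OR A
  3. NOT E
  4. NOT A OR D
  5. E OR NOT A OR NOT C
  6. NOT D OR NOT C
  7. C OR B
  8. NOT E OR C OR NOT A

True

Suppose A = false.
From the singleton clause (E), E = true.
But (NOT E) is also a unit clause — contradiction.
So every satisfying assignment has A = True.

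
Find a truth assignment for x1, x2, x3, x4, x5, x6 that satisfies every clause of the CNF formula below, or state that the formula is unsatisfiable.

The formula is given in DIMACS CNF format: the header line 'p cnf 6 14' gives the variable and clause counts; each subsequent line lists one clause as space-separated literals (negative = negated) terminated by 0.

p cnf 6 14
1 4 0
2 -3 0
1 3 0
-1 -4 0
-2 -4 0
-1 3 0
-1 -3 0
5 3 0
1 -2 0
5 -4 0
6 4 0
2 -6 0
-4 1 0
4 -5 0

UNSATISFIABLE

Try x1 = True.
(¬x4) alone gives x4 = False.
(x3) alone gives x3 = True.
That conflicts with the unit clause (¬x3).
Undo x1 and try x1 = False.
(x4) alone gives x4 = True.
That conflicts with the unit clause (¬x4).
Neither x1 = True nor x1 = False works.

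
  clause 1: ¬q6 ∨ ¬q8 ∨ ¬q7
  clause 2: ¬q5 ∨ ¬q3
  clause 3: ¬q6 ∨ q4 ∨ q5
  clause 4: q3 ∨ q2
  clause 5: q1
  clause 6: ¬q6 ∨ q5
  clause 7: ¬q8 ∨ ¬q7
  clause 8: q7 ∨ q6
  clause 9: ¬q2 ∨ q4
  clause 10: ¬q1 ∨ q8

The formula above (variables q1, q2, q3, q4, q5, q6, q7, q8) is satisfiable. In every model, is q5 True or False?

Suppose q5 = False.
(q1) alone gives q1 = True.
(¬q6) alone gives q6 = False.
(q7) alone gives q7 = True.
(¬q8) alone gives q8 = False.
Now (q8) is unsatisfied and unit — conflict.
So every satisfying assignment has q5 = True.

True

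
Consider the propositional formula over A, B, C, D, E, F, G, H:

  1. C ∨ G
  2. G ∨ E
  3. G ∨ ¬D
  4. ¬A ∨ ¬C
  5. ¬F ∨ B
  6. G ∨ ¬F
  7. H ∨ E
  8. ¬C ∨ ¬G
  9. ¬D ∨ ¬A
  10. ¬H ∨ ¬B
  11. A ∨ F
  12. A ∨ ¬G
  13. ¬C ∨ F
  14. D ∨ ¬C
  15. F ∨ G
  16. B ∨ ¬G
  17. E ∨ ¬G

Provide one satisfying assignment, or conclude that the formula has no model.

A ↦ True,  B ↦ True,  C ↦ False,  D ↦ False,  E ↦ True,  F ↦ False,  G ↦ True,  H ↦ False

Try C = False.
Unit clause (G) forces G = True.
Unit clause (A) forces A = True.
Unit clause (¬D) forces D = False.
Unit clause (B) forces B = True.
Unit clause (¬H) forces H = False.
Unit clause (E) forces E = True.
Every clause is now satisfied; F is unconstrained.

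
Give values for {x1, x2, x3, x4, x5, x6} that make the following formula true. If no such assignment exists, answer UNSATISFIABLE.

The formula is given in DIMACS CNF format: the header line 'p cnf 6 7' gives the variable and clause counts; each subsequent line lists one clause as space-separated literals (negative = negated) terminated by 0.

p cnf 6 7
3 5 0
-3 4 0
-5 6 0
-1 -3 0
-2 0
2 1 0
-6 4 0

From the singleton clause (¬x2), x2 = False.
From the singleton clause (x1), x1 = True.
From the singleton clause (¬x3), x3 = False.
From the singleton clause (x5), x5 = True.
From the singleton clause (x6), x6 = True.
From the singleton clause (x4), x4 = True.
This assignment satisfies each clause.

x1 ↦ True,  x2 ↦ False,  x3 ↦ False,  x4 ↦ True,  x5 ↦ True,  x6 ↦ True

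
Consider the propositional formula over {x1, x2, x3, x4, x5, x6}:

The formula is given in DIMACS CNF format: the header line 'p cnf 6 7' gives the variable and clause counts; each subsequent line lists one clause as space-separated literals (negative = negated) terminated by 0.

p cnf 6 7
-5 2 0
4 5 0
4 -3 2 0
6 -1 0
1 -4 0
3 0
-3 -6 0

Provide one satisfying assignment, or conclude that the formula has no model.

From the singleton clause (x3), x3 = True.
From the singleton clause (¬x6), x6 = False.
From the singleton clause (¬x1), x1 = False.
From the singleton clause (¬x4), x4 = False.
From the singleton clause (x5), x5 = True.
From the singleton clause (x2), x2 = True.
This assignment satisfies each clause.

x1=False,  x2=True,  x3=True,  x4=False,  x5=True,  x6=False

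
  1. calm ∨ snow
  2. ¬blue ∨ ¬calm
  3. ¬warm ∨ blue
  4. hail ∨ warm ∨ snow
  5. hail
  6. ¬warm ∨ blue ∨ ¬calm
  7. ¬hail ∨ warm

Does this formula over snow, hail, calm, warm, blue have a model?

The clause (hail) is unit, so hail = True.
The clause (warm) is unit, so warm = True.
The clause (blue) is unit, so blue = True.
The clause (¬calm) is unit, so calm = False.
The clause (snow) is unit, so snow = True.
All clauses are satisfied.
A satisfying assignment: snow ↦ True; hail ↦ True; calm ↦ False; warm ↦ True; blue ↦ True.

Satisfiable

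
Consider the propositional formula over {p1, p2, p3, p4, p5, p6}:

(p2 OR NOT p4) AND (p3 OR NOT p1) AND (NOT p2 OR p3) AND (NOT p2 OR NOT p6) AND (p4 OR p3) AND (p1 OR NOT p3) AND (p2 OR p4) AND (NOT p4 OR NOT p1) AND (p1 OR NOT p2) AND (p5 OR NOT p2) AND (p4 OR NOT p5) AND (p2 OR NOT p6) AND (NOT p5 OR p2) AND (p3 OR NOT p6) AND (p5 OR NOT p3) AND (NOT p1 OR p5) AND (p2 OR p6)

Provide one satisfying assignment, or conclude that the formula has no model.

Try p2 = true.
From the singleton clause (p3), p3 = true.
From the singleton clause (NOT p6), p6 = false.
From the singleton clause (p1), p1 = true.
From the singleton clause (NOT p4), p4 = false.
From the singleton clause (p5), p5 = true.
That conflicts with the unit clause (NOT p5).
Backtrack on p2: now try p2 = false.
From the singleton clause (NOT p4), p4 = false.
That conflicts with the unit clause (p4).
Both values of p2 lead to a conflict.

UNSATISFIABLE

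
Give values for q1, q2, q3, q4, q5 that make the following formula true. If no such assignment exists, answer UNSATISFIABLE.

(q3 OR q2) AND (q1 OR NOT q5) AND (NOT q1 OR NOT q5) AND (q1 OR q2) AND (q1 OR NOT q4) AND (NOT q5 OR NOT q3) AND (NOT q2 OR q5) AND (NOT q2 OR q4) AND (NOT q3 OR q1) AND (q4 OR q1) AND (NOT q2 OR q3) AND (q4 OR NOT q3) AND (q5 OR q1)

q1: true,  q2: false,  q3: true,  q4: true,  q5: false

Case q3 = true:
The clause (NOT q5) is unit, so q5 = false.
The clause (NOT q2) is unit, so q2 = false.
The clause (q1) is unit, so q1 = true.
The clause (q4) is unit, so q4 = true.
This assignment satisfies each clause.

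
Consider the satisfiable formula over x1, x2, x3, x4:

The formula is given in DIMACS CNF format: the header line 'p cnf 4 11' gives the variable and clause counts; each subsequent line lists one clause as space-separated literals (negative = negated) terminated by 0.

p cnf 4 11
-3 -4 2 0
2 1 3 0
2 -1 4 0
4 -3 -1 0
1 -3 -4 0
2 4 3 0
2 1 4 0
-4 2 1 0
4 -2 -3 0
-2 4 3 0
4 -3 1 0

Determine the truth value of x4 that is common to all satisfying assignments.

Suppose x4 = False.
Try x2 = True.
The clause (¬x3) is unit, so x3 = False.
Now (x3) is unsatisfied and unit — conflict.
So x2 must be the other value — set x2 = False.
The clause (¬x1) is unit, so x1 = False.
Now (x1) is unsatisfied and unit — conflict.
Both values of x2 lead to a conflict.
So every satisfying assignment has x4 = True.

True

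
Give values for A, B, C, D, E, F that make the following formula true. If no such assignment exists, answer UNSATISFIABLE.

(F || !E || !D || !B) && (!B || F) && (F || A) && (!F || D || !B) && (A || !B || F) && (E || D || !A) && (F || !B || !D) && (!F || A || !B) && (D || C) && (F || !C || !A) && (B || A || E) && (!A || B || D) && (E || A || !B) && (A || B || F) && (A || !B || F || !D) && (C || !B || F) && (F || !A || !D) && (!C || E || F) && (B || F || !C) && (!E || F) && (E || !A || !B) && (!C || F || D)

Suppose B = false.
Suppose F = true.
Suppose D = true.
Suppose A = true.
Every clause is now satisfied; C, E are unconstrained.

A=true; B=false; C=false; D=true; E=true; F=true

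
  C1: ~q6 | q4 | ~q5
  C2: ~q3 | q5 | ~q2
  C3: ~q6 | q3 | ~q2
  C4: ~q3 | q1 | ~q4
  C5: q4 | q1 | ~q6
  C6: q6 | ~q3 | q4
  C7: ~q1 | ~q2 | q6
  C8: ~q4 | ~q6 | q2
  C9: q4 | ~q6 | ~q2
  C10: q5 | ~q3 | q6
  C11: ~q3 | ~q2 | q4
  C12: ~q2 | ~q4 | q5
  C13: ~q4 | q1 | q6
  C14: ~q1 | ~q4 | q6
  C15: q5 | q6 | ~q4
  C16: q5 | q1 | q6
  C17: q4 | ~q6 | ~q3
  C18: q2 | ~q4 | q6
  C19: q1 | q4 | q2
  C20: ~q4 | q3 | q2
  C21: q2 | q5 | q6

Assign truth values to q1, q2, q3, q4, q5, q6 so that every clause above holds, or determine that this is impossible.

Try q6 = 0.
Try q3 = 0.
Try q1 = 0.
(~q4) alone gives q4 = 0.
(q5) alone gives q5 = 1.
(q2) alone gives q2 = 1.
All clauses are satisfied.

q1: 0; q2: 1; q3: 0; q4: 0; q5: 1; q6: 0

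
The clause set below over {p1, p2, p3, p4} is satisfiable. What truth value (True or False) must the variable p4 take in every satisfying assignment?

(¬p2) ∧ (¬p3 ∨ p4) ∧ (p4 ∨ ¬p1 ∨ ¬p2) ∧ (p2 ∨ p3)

True

Suppose p4 = False.
Unit clause (¬p2) forces p2 = False.
Unit clause (¬p3) forces p3 = False.
Now (p3) is unsatisfied and unit — conflict.
So every satisfying assignment has p4 = True.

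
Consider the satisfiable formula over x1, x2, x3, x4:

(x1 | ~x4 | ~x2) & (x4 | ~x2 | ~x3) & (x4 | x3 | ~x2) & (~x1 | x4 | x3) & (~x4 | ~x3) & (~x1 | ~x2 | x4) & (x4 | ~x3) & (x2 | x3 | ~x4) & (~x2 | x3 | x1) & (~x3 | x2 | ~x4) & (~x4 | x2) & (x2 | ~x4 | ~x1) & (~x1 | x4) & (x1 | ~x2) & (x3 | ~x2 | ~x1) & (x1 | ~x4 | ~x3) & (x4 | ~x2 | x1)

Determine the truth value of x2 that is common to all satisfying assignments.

Suppose x2 = 1.
Unit clause (x1) forces x1 = 1.
Unit clause (x4) forces x4 = 1.
Unit clause (~x3) forces x3 = 0.
That conflicts with the unit clause (x3).
So every satisfying assignment has x2 = False.

False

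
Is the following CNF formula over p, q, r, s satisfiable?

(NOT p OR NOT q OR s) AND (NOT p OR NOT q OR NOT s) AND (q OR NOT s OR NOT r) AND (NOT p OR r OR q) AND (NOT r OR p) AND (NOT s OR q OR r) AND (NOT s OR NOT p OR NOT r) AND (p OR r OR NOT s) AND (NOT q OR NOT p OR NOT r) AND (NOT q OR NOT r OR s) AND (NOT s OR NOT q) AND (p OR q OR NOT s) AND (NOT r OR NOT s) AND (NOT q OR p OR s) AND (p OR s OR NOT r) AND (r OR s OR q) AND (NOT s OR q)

Case r = true:
The clause (p) is unit, so p = true.
The clause (NOT s) is unit, so s = false.
The clause (NOT q) is unit, so q = false.
This assignment satisfies each clause.
A satisfying assignment: p ↦ true; q ↦ false; r ↦ true; s ↦ false.

Satisfiable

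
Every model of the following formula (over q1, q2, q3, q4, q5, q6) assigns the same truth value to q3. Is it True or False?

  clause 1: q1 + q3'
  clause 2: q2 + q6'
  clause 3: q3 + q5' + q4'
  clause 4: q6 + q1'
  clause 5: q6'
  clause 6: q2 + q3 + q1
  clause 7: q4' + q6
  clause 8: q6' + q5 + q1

False

Suppose q3 = 1.
The clause (q1) is unit, so q1 = 1.
The clause (q6) is unit, so q6 = 1.
That conflicts with the unit clause (q6').
So every satisfying assignment has q3 = False.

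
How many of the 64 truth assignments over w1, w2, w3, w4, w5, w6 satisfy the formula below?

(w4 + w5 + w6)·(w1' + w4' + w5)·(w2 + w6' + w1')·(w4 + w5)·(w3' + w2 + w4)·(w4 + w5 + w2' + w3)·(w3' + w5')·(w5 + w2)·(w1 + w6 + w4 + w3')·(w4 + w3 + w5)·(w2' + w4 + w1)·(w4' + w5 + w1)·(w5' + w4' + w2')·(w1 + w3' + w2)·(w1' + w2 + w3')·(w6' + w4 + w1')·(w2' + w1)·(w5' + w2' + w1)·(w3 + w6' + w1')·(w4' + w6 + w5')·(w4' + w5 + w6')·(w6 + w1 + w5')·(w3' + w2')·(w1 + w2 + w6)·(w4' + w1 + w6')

There are 2^6 = 64 truth assignments over (w1, w2, w3, w4, w5, w6).
Split on w4. With w4 = 1, the clauses containing w4 are satisfied and w4' drops from the rest; 0 of the 2^5 = 32 assignments to the other variables satisfy what remains.
With w4 = 0, by the same count on the reduced clause set, 3 assignments work.
(One model: w1=F, w2=F, w3=F, w4=F, w5=T, w6=T.)
Total: 0 + 3 = 3.

3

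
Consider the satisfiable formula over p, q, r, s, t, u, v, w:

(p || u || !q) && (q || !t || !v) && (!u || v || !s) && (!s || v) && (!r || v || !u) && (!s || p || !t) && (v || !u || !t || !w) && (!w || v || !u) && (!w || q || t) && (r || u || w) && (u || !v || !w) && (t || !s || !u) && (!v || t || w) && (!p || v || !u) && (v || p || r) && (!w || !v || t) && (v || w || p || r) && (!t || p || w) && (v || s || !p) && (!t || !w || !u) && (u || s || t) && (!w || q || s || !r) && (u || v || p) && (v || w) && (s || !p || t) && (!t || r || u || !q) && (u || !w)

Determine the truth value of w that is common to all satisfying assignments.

Suppose w = true.
Unit clause (u) forces u = true.
Unit clause (v) forces v = true.
Unit clause (t) forces t = true.
But (!t) is also a unit clause — contradiction.
So every satisfying assignment has w = False.

False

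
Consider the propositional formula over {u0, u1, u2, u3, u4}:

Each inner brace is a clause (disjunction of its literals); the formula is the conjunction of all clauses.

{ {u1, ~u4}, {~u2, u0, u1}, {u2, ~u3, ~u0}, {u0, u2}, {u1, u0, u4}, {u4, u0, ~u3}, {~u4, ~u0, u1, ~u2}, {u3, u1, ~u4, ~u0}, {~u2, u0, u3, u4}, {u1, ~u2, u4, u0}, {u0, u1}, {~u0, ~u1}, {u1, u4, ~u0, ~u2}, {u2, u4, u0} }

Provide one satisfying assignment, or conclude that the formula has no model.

Try u1 = 1.
The clause (~u0) is unit, so u0 = 0.
The clause (u2) is unit, so u2 = 1.
Try u4 = 1.
Every clause is now satisfied; u3 is unconstrained.

u0=0,  u1=1,  u2=1,  u3=1,  u4=1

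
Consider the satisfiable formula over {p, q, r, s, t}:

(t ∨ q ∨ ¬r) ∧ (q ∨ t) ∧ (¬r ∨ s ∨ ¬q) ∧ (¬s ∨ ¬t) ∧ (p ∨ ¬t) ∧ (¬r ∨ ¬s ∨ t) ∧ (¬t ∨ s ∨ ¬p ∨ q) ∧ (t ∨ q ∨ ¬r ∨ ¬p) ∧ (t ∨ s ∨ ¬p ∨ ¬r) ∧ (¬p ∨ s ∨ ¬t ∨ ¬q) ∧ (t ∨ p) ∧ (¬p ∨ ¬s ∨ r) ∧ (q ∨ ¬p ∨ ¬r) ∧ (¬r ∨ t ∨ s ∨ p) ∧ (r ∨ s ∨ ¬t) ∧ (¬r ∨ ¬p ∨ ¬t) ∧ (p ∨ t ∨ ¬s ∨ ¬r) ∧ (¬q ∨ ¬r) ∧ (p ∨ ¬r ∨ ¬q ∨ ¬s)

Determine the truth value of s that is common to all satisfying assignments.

Suppose s = True.
The clause (¬t) is unit, so t = False.
The clause (q) is unit, so q = True.
The clause (¬r) is unit, so r = False.
The clause (p) is unit, so p = True.
But (¬p) is also a unit clause — contradiction.
So every satisfying assignment has s = False.

False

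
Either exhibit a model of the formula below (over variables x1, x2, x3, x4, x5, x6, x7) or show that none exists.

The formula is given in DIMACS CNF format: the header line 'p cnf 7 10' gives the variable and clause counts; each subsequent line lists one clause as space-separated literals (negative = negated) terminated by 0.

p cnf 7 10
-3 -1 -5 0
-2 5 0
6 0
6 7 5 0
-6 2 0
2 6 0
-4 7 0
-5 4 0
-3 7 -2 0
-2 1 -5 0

x1: True, x2: True, x3: False, x4: True, x5: True, x6: True, x7: True

(x6) alone gives x6 = True.
(x2) alone gives x2 = True.
(x5) alone gives x5 = True.
(x4) alone gives x4 = True.
(x7) alone gives x7 = True.
(x1) alone gives x1 = True.
(¬x3) alone gives x3 = False.
All clauses are satisfied.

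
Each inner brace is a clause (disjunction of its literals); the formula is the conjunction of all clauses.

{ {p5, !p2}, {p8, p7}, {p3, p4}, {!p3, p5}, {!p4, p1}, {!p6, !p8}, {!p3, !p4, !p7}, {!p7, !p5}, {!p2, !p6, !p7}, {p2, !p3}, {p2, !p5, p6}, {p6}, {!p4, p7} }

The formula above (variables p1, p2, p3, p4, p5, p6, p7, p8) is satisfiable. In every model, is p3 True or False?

False

Suppose p3 = true.
From the singleton clause (p5), p5 = true.
From the singleton clause (!p7), p7 = false.
From the singleton clause (p8), p8 = true.
From the singleton clause (!p6), p6 = false.
But (p6) is also a unit clause — contradiction.
So every satisfying assignment has p3 = False.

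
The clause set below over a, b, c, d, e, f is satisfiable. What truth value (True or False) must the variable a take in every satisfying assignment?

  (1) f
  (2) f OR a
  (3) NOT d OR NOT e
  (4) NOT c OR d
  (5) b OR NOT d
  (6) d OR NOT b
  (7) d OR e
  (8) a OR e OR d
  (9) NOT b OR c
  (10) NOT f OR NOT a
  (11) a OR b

False

Suppose a = true.
From the singleton clause (f), f = true.
That conflicts with the unit clause (NOT f).
So every satisfying assignment has a = False.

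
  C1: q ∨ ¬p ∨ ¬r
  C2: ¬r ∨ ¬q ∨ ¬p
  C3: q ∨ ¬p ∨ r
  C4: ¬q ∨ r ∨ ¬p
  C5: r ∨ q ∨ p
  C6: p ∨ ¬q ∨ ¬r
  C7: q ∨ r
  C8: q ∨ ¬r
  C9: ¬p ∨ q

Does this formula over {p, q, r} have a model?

Try q = True.
Try r = False.
(¬p) alone gives p = False.
This assignment satisfies each clause.
A satisfying assignment: p: False; q: True; r: False.

Yes, satisfiable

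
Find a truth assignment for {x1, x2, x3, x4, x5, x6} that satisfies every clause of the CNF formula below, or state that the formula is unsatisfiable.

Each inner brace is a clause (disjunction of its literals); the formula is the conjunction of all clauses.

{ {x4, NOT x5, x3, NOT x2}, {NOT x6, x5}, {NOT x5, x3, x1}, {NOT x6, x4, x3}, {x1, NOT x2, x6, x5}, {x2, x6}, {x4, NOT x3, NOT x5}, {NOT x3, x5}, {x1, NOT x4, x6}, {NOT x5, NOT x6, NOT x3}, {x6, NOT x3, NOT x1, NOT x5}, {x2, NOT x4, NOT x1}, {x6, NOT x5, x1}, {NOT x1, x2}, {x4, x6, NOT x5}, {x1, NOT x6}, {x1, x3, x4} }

x1 ↦ true; x2 ↦ true; x3 ↦ false; x4 ↦ true; x5 ↦ true; x6 ↦ true

Case x6 = true:
(x5) alone gives x5 = true.
(NOT x3) alone gives x3 = false.
(x1) alone gives x1 = true.
(x4) alone gives x4 = true.
(x2) alone gives x2 = true.
All clauses are satisfied.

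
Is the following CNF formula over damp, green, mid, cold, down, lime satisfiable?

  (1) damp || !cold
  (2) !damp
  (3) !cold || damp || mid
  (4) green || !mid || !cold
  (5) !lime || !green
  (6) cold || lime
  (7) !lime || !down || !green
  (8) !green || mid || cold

Yes, satisfiable

From the singleton clause (!damp), damp = false.
From the singleton clause (!cold), cold = false.
From the singleton clause (lime), lime = true.
From the singleton clause (!green), green = false.
No clause remains; mid, down are free.
A satisfying assignment: damp: false, green: false, mid: true, cold: false, down: true, lime: true.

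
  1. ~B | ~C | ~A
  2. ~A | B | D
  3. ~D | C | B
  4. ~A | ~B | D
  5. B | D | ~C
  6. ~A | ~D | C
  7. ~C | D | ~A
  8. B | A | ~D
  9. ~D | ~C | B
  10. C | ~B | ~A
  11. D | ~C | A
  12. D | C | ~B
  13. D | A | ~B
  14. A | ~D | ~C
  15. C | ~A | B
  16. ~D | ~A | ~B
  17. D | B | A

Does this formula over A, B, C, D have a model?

Suppose B = 1.
Suppose C = 0.
From the singleton clause (~A), A = 0.
From the singleton clause (D), D = 1.
All clauses are satisfied.
A satisfying assignment: A=0,  B=1,  C=0,  D=1.

Satisfiable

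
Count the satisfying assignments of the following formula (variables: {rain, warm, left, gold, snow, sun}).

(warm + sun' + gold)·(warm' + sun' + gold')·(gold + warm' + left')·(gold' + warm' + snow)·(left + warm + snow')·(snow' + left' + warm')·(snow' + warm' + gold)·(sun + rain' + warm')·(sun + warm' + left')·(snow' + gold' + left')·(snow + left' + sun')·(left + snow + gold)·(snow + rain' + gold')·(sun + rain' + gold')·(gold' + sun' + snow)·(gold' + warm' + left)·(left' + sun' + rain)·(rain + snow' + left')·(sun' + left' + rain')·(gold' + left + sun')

5

There are 2^6 = 64 truth assignments over (rain, warm, left, gold, snow, sun).
Split on rain. With rain = 1, the clauses containing rain are satisfied and rain' drops from the rest; 2 of the 2^5 = 32 assignments to the other variables satisfy what remains.
With rain = 0, by the same count on the reduced clause set, 3 assignments work.
(One model: rain=F, warm=F, left=F, gold=T, snow=F, sun=F.)
Total: 2 + 3 = 5.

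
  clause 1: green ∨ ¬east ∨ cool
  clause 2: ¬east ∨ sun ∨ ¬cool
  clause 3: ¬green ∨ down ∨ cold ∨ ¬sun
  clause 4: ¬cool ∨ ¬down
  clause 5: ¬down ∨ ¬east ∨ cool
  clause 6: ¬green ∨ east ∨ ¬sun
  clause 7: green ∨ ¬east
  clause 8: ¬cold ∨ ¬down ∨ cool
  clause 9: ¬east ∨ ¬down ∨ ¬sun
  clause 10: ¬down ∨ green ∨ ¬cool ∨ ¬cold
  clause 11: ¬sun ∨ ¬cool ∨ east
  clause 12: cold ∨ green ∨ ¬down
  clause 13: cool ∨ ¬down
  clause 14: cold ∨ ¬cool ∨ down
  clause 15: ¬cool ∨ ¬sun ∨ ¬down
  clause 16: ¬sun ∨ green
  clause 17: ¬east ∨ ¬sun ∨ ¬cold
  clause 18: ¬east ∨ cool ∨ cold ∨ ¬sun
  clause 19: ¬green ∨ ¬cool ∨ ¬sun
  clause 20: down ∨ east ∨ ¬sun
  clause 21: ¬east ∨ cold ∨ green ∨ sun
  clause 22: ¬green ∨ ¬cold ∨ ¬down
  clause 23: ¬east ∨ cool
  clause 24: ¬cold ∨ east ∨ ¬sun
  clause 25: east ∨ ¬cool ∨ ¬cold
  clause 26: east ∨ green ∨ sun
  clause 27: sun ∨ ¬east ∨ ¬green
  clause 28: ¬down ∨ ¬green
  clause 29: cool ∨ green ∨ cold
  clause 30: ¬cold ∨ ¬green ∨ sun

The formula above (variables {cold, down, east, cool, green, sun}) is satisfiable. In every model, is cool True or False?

Suppose cool = True.
(¬down) alone gives down = False.
(cold) alone gives cold = True.
(east) alone gives east = True.
(sun) alone gives sun = True.
But (¬sun) is also a unit clause — contradiction.
So every satisfying assignment has cool = False.

False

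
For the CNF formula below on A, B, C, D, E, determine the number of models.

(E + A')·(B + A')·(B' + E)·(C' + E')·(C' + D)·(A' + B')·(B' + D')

6

There are 2^5 = 32 truth assignments over (A, B, C, D, E).
Split on C. With C = 1, the clauses containing C are satisfied and C' drops from the rest; 1 of the 2^4 = 16 assignments to the other variables satisfy what remains.
With C = 0, by the same count on the reduced clause set, 5 assignments work.
(One model: A=F, B=F, C=F, D=F, E=F.)
Total: 1 + 5 = 6.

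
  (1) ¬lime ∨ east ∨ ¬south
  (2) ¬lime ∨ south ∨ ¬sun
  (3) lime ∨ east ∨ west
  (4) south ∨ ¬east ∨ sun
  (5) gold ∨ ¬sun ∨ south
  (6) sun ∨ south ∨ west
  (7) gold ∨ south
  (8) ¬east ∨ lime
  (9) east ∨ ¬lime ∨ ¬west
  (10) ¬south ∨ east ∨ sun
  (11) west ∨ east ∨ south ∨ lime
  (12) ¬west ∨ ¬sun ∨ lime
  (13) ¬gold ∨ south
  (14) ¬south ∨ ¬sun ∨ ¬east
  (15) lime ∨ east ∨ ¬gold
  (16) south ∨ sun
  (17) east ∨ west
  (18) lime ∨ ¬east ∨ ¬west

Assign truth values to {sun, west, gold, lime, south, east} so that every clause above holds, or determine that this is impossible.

sun=False; west=True; gold=False; lime=True; south=True; east=True

Case gold = False:
Unit clause (south) forces south = True.
Case lime = True:
Unit clause (east) forces east = True.
Unit clause (¬sun) forces sun = False.
No clause remains; west is free.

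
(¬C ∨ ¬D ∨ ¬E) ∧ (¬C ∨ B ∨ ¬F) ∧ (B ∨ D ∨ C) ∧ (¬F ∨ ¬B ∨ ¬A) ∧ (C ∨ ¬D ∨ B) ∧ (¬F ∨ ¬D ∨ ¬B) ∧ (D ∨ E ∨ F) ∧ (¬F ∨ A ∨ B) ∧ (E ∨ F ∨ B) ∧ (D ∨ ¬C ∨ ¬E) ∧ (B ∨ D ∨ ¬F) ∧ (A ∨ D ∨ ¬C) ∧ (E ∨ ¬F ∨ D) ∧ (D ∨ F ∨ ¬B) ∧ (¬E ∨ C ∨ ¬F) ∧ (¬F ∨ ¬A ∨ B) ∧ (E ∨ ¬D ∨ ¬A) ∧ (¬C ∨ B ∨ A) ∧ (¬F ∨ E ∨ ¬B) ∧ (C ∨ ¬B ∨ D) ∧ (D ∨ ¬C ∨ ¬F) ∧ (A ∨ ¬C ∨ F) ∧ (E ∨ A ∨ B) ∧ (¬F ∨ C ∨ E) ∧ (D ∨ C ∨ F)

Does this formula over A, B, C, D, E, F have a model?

Case C = False:
Case B = True:
From the singleton clause (D), D = True.
From the singleton clause (¬F), F = False.
Case E = True:
Every clause is now satisfied; A is unconstrained.
A satisfying assignment: A ↦ False, B ↦ True, C ↦ False, D ↦ True, E ↦ True, F ↦ False.

Yes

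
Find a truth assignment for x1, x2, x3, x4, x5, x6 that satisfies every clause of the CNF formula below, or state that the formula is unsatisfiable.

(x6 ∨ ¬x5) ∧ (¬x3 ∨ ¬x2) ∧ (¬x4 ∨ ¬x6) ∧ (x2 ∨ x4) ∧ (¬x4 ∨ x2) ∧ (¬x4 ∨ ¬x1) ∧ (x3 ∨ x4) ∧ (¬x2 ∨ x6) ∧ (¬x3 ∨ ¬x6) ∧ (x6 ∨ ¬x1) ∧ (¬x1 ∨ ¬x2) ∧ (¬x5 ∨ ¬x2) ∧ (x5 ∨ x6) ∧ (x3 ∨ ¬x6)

Case x6 = True:
Unit clause (¬x4) forces x4 = False.
Unit clause (x2) forces x2 = True.
Unit clause (¬x3) forces x3 = False.
But (x3) is also a unit clause — contradiction.
Backtrack on x6: now try x6 = False.
Unit clause (¬x5) forces x5 = False.
But (x5) is also a unit clause — contradiction.
Either choice for x6 ends in contradiction.

UNSATISFIABLE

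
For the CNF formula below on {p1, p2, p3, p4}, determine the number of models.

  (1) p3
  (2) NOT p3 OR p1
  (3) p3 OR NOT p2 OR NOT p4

There are 2^4 = 16 truth assignments over (p1, p2, p3, p4).
Check each against the 3 clauses (columns in the order p1, p2, p3, p4):
  F F F F  ✗ fails (p3)
  F F F T  ✗ fails (p3)
  F F T F  ✗ fails (NOT p3 OR p1)
  F F T T  ✗ fails (NOT p3 OR p1)
  F T F F  ✗ fails (p3)
  F T F T  ✗ fails (p3)
  F T T F  ✗ fails (NOT p3 OR p1)
  F T T T  ✗ fails (NOT p3 OR p1)
  T F F F  ✗ fails (p3)
  T F F T  ✗ fails (p3)
  T F T F  ✓ satisfies all
  T F T T  ✓ satisfies all
  T T F F  ✗ fails (p3)
  T T F T  ✗ fails (p3)
  T T T F  ✓ satisfies all
  T T T T  ✓ satisfies all
4 of the 16 rows are models.

4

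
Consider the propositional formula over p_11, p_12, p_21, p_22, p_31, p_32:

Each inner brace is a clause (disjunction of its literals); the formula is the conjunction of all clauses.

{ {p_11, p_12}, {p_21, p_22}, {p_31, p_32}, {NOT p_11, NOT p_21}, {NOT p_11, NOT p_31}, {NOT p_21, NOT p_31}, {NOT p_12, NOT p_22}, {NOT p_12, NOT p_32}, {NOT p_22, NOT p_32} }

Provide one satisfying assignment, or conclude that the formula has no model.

Branch on p_11: set p_11 = true.
The clause (NOT p_21) is unit, so p_21 = false.
The clause (p_22) is unit, so p_22 = true.
The clause (NOT p_31) is unit, so p_31 = false.
The clause (p_32) is unit, so p_32 = true.
But (NOT p_32) is also a unit clause — contradiction.
Backtrack on p_11: now try p_11 = false.
The clause (p_12) is unit, so p_12 = true.
The clause (NOT p_22) is unit, so p_22 = false.
The clause (p_21) is unit, so p_21 = true.
The clause (NOT p_31) is unit, so p_31 = false.
The clause (p_32) is unit, so p_32 = true.
But (NOT p_32) is also a unit clause — contradiction.
Neither p_11 = true nor p_11 = false works.

UNSATISFIABLE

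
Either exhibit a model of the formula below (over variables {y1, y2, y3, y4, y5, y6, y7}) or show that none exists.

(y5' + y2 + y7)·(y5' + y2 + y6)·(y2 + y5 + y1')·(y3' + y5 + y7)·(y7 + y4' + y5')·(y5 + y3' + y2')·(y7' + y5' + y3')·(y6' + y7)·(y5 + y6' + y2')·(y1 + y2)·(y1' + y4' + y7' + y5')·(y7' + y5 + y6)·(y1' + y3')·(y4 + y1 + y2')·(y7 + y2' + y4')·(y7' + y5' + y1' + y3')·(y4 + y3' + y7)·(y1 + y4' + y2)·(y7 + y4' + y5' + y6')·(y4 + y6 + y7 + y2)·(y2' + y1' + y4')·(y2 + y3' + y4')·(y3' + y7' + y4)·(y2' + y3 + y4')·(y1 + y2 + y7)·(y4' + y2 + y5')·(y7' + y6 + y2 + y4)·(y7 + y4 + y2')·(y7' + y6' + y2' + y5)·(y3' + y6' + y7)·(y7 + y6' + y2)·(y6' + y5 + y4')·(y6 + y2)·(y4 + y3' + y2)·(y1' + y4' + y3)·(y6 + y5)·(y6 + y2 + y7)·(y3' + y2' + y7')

Try y6 = 0.
(y2) alone gives y2 = 1.
(y5) alone gives y5 = 1.
Try y7 = 1.
(y3') alone gives y3 = 0.
(y4') alone gives y4 = 0.
(y1) alone gives y1 = 1.
All clauses are satisfied.

y1=1,  y2=1,  y3=0,  y4=0,  y5=1,  y6=0,  y7=1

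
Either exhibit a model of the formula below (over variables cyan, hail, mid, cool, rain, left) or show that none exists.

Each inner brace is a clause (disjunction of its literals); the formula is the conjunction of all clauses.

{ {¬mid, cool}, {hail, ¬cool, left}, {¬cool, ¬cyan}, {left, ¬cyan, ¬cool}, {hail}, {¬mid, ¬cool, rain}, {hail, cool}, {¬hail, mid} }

(hail) alone gives hail = True.
(mid) alone gives mid = True.
(cool) alone gives cool = True.
(¬cyan) alone gives cyan = False.
(rain) alone gives rain = True.
Every clause is now satisfied; left is unconstrained.

cyan: False; hail: True; mid: True; cool: True; rain: True; left: True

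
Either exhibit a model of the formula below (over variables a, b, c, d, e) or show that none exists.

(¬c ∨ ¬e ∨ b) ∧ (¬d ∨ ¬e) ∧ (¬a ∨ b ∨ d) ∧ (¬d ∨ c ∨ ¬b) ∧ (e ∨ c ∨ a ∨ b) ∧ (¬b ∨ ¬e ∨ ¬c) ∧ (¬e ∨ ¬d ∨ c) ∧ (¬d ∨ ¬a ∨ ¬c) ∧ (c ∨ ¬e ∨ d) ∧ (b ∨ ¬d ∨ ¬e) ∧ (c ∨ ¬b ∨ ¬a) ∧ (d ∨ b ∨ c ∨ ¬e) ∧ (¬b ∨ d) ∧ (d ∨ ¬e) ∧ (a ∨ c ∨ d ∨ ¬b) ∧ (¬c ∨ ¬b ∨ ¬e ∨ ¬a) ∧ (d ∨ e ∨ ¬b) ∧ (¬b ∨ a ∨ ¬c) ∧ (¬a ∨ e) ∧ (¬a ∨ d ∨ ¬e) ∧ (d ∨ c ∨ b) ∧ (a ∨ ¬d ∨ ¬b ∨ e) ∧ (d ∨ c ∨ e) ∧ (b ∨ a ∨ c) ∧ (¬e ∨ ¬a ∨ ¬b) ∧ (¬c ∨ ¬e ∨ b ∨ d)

a=False,  b=False,  c=True,  d=False,  e=False

Branch on d: set d = False.
(¬b) alone gives b = False.
(¬a) alone gives a = False.
(¬e) alone gives e = False.
(c) alone gives c = True.
This assignment satisfies each clause.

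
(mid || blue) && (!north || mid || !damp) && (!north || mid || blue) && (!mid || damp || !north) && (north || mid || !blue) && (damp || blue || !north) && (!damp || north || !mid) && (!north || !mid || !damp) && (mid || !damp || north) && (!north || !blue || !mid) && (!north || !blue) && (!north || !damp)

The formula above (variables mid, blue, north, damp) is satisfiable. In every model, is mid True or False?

Suppose mid = false.
From the singleton clause (blue), blue = true.
From the singleton clause (north), north = true.
But (!north) is also a unit clause — contradiction.
So every satisfying assignment has mid = True.

True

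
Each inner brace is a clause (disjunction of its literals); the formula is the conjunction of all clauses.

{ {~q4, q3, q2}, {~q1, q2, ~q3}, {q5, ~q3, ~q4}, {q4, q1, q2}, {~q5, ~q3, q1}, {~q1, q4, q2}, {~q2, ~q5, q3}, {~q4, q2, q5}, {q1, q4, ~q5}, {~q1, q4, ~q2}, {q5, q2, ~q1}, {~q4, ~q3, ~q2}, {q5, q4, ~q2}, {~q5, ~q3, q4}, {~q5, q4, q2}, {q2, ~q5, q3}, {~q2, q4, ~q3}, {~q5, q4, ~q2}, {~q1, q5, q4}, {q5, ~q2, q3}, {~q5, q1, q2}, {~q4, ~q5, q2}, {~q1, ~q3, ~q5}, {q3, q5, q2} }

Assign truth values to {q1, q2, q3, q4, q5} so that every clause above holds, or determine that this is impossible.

Suppose q4 = 0.
Suppose q1 = 1.
The clause (q2) is unit, so q2 = 1.
But (~q2) is also a unit clause — contradiction.
Backtrack on q1: now try q1 = 0.
The clause (q2) is unit, so q2 = 1.
The clause (~q5) is unit, so q5 = 0.
But (q5) is also a unit clause — contradiction.
Both values of q1 lead to a conflict.
Backtrack on q4: now try q4 = 1.
Suppose q3 = 1.
The clause (q5) is unit, so q5 = 1.
The clause (q1) is unit, so q1 = 1.
But (~q1) is also a unit clause — contradiction.
Backtrack on q3: now try q3 = 0.
The clause (q2) is unit, so q2 = 1.
The clause (~q5) is unit, so q5 = 0.
But (q5) is also a unit clause — contradiction.
Both values of q3 lead to a conflict.
Both values of q4 lead to a conflict.

UNSATISFIABLE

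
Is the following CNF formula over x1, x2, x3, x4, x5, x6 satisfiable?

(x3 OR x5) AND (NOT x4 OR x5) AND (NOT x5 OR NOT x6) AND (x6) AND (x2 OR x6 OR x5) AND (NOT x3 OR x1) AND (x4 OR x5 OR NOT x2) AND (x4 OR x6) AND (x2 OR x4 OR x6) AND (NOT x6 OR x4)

The clause (x6) is unit, so x6 = true.
The clause (NOT x5) is unit, so x5 = false.
The clause (x3) is unit, so x3 = true.
The clause (NOT x4) is unit, so x4 = false.
That conflicts with the unit clause (x4).
No assignment satisfies every clause.

No, unsatisfiable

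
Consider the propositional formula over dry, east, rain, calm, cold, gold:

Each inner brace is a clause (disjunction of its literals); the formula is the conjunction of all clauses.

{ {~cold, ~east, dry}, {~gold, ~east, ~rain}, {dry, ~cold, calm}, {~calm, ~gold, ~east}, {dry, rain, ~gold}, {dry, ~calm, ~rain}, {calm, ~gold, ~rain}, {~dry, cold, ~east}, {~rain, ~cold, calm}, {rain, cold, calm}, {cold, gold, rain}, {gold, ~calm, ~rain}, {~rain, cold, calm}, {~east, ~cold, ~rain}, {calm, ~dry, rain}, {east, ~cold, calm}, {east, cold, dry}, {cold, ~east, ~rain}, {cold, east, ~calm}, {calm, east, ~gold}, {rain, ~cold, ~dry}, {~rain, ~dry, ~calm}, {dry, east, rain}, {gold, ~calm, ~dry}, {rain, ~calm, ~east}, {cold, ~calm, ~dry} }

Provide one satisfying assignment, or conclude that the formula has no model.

UNSATISFIABLE

Case cold = 0:
Case dry = 0:
From the singleton clause (east), east = 1.
From the singleton clause (~rain), rain = 0.
From the singleton clause (~gold), gold = 0.
That conflicts with the unit clause (gold).
Backtrack on dry: now try dry = 1.
From the singleton clause (~east), east = 0.
From the singleton clause (~calm), calm = 0.
From the singleton clause (rain), rain = 1.
That conflicts with the unit clause (~rain).
Either choice for dry ends in contradiction.
Backtrack on cold: now try cold = 1.
Case east = 0:
From the singleton clause (calm), calm = 1.
Case dry = 1:
From the singleton clause (rain), rain = 1.
That conflicts with the unit clause (~rain).
Backtrack on dry: now try dry = 0.
From the singleton clause (~rain), rain = 0.
That conflicts with the unit clause (rain).
Either choice for dry ends in contradiction.
Backtrack on east: now try east = 1.
From the singleton clause (dry), dry = 1.
From the singleton clause (~rain), rain = 0.
That conflicts with the unit clause (rain).
Either choice for east ends in contradiction.
Either choice for cold ends in contradiction.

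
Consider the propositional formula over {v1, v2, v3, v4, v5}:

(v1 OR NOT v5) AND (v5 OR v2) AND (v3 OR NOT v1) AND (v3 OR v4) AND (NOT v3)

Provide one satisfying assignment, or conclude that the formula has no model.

From the singleton clause (NOT v3), v3 = false.
From the singleton clause (NOT v1), v1 = false.
From the singleton clause (NOT v5), v5 = false.
From the singleton clause (v2), v2 = true.
From the singleton clause (v4), v4 = true.
Every clause now holds.

v1: false; v2: true; v3: false; v4: true; v5: false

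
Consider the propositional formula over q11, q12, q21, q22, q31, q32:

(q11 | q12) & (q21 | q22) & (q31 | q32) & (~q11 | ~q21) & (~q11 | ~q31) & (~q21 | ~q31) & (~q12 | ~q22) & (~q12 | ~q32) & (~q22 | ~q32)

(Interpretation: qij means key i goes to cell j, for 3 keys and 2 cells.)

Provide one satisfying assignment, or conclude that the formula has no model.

Case q11 = 1:
(~q21) alone gives q21 = 0.
(q22) alone gives q22 = 1.
(~q31) alone gives q31 = 0.
(q32) alone gives q32 = 1.
That conflicts with the unit clause (~q32).
Backtrack on q11: now try q11 = 0.
(q12) alone gives q12 = 1.
(~q22) alone gives q22 = 0.
(q21) alone gives q21 = 1.
(~q31) alone gives q31 = 0.
(q32) alone gives q32 = 1.
That conflicts with the unit clause (~q32).
Both values of q11 lead to a conflict.

UNSATISFIABLE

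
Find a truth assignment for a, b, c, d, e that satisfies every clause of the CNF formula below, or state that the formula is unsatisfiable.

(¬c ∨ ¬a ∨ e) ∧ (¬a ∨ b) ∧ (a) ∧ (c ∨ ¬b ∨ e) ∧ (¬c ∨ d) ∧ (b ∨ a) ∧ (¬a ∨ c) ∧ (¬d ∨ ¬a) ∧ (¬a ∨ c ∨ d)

From the singleton clause (a), a = True.
From the singleton clause (b), b = True.
From the singleton clause (c), c = True.
From the singleton clause (e), e = True.
From the singleton clause (d), d = True.
That conflicts with the unit clause (¬d).

UNSATISFIABLE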